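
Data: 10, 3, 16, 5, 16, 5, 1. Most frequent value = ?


Frequencies: 1:1, 3:1, 5:2, 10:1, 16:2
Max frequency = 2
Mode = 5, 16

Mode = 5, 16


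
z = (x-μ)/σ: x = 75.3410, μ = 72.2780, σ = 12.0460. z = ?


z = (75.3410 - 72.2780)/12.0460
= 3.0630/12.0460
= 0.2543

z = 0.2543


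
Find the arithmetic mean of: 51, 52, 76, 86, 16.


Sum = 51 + 52 + 76 + 86 + 16 = 281
n = 5
Mean = 281/5 = 56.2000

Mean = 56.2000


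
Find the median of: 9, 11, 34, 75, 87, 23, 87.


Sorted: 9, 11, 23, 34, 75, 87, 87
n = 7 (odd)
Middle value = 34

Median = 34


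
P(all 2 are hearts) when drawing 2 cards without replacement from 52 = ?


P(all hearts) = (13/52) × (12/51)
= 0.0588

P = 0.0588


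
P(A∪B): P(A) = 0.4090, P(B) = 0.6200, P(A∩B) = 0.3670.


P(A∪B) = 0.4090 + 0.6200 - 0.3670
= 1.0290 - 0.3670
= 0.6620

P(A∪B) = 0.6620


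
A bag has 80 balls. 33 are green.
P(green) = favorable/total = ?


P = 33/80 = 0.4125

P = 0.4125


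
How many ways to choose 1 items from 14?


C(14,1) = 14!/(1! × 13!)
= 87178291200/(1 × 6227020800)
= 14

C(14,1) = 14


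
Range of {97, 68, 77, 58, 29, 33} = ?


Max = 97, Min = 29
Range = 97 - 29 = 68

Range = 68


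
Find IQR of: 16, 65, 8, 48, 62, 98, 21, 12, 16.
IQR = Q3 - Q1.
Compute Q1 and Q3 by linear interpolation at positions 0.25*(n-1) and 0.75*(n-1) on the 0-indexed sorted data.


Sorted: 8, 12, 16, 16, 21, 48, 62, 65, 98
Q1 (25th %ile) = 16.0000
Q3 (75th %ile) = 62.0000
IQR = 62.0000 - 16.0000 = 46.0000

IQR = 46.0000


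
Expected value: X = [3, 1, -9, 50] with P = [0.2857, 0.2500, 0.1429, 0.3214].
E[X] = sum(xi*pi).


E[X] = 3*0.2857 + 1*0.2500 - 9*0.1429 + 50*0.3214
= 0.8571 + 0.2500 - 1.2861 + 16.0700
= 15.8910

E[X] = 15.8910


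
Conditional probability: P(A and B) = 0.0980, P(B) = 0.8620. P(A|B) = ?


P(A|B) = 0.0980/0.8620 = 0.1137

P(A|B) = 0.1137


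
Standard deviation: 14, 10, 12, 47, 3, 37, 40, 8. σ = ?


Mean = 21.3750
Variance = 254.4844
SD = sqrt(254.4844) = 15.9526

SD = 15.9526


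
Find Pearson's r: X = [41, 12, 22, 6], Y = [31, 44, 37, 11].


Mean X = 20.2500, Mean Y = 30.7500
SD X = 13.273564, SD Y = 12.295833
Cov = 47.062500
r = 47.062500/(13.273564*12.295833) = 0.2884

r = 0.2884


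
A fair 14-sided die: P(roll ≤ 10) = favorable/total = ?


Favorable outcomes (roll ≤ 10): 10
Total outcomes = 14
P = 10/14 = 0.7143

P = 0.7143


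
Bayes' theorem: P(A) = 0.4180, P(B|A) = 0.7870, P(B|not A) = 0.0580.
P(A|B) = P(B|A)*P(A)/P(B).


P(B) = P(B|A)*P(A) + P(B|A')*P(A')
= 0.7870*0.4180 + 0.0580*0.5820
= 0.328966 + 0.033756 = 0.362722
P(A|B) = 0.328966/0.362722 = 0.9069

P(A|B) = 0.9069


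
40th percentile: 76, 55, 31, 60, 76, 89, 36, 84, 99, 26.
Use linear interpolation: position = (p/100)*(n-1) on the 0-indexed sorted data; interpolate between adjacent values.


Sorted: 26, 31, 36, 55, 60, 76, 76, 84, 89, 99
n = 10
Index = 40/100 * 9 = 3.6000
Lower = data[3] = 55, Upper = data[4] = 60
P40 = 55 + 0.6000*(5) = 58.0000

P40 = 58.0000


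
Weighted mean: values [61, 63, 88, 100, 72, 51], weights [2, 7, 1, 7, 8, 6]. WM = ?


Numerator = 61*2 + 63*7 + 88*1 + 100*7 + 72*8 + 51*6 = 2233
Denominator = 2 + 7 + 1 + 7 + 8 + 6 = 31
WM = 2233/31 = 72.0323

WM = 72.0323


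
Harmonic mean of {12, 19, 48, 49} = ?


Sum of reciprocals = 1/12 + 1/19 + 1/48 + 1/49 = 0.177206
HM = 4/0.177206 = 22.5725

HM = 22.5725


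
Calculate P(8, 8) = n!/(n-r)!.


P(8,8) = 8!/0!
= 40320/1
= 40320

P(8,8) = 40320


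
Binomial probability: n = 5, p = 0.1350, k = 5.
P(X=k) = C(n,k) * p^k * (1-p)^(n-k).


C(5,5) = 1
p^5 = 4.484033e-05
(1-p)^0 = 1.000000
P = 1 * 4.484033e-05 * 1.000000 = 4.4840e-05

P(X=5) = 4.4840e-05


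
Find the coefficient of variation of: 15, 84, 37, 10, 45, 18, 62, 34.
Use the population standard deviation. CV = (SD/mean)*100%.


Mean = 38.1250
SD = 23.6402
CV = (23.6402/38.1250)*100 = 62.0071%

CV = 62.0071%


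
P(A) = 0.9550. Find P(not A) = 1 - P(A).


P(not A) = 1 - 0.9550 = 0.0450

P(not A) = 0.0450


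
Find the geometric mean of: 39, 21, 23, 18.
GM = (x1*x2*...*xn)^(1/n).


Product = 39 × 21 × 23 × 18 = 339066
GM = 339066^(1/4) = 24.1308

GM = 24.1308


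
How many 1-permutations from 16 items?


P(16,1) = 16!/15!
= 20922789888000/1307674368000
= 16

P(16,1) = 16


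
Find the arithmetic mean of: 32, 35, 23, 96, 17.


Sum = 32 + 35 + 23 + 96 + 17 = 203
n = 5
Mean = 203/5 = 40.6000

Mean = 40.6000


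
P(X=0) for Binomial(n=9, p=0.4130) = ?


C(9,0) = 1
p^0 = 1.000000
(1-p)^9 = 0.008275
P = 1 * 1.000000 * 0.008275 = 0.0083

P(X=0) = 0.0083


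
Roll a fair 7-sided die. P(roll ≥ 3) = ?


Favorable outcomes (roll ≥ 3): 5
Total outcomes = 7
P = 5/7 = 0.7143

P = 0.7143


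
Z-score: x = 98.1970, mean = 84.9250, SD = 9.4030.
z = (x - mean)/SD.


z = (98.1970 - 84.9250)/9.4030
= 13.2720/9.4030
= 1.4115

z = 1.4115


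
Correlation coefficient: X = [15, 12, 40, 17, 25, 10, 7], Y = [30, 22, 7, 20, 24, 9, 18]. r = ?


Mean X = 18.0000, Mean Y = 18.5714
SD X = 10.447146, SD Y = 7.556589
Cov = -27.142857
r = -27.142857/(10.447146*7.556589) = -0.3438

r = -0.3438


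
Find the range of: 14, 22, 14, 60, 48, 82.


Max = 82, Min = 14
Range = 82 - 14 = 68

Range = 68


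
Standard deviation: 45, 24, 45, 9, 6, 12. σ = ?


Mean = 23.5000
Variance = 262.2500
SD = sqrt(262.2500) = 16.1941

SD = 16.1941


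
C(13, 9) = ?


C(13,9) = 13!/(9! × 4!)
= 6227020800/(362880 × 24)
= 715

C(13,9) = 715


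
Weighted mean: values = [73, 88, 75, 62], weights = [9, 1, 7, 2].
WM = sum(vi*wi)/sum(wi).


Numerator = 73*9 + 88*1 + 75*7 + 62*2 = 1394
Denominator = 9 + 1 + 7 + 2 = 19
WM = 1394/19 = 73.3684

WM = 73.3684


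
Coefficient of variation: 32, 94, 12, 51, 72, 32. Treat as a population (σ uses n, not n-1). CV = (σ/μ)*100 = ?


Mean = 48.8333
SD = 27.4008
CV = (27.4008/48.8333)*100 = 56.1109%

CV = 56.1109%


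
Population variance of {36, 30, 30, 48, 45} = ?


Mean = 37.8000
Squared deviations: 3.2400, 60.8400, 60.8400, 104.0400, 51.8400
Sum = 280.8000
Variance = 280.8000/5 = 56.1600

Variance = 56.1600


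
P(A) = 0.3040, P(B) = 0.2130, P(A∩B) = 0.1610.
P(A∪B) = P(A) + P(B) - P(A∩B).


P(A∪B) = 0.3040 + 0.2130 - 0.1610
= 0.5170 - 0.1610
= 0.3560

P(A∪B) = 0.3560


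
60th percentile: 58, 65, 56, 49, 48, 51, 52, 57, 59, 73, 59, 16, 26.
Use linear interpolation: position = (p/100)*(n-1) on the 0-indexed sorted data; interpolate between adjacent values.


Sorted: 16, 26, 48, 49, 51, 52, 56, 57, 58, 59, 59, 65, 73
n = 13
Index = 60/100 * 12 = 7.2000
Lower = data[7] = 57, Upper = data[8] = 58
P60 = 57 + 0.2000*(1) = 57.2000

P60 = 57.2000


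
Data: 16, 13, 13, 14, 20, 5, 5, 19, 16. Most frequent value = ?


Frequencies: 5:2, 13:2, 14:1, 16:2, 19:1, 20:1
Max frequency = 2
Mode = 5, 13, 16

Mode = 5, 13, 16


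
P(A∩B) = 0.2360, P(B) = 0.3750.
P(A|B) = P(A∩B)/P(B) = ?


P(A|B) = 0.2360/0.3750 = 0.6293

P(A|B) = 0.6293


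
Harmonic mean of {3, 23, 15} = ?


Sum of reciprocals = 1/3 + 1/23 + 1/15 = 0.443478
HM = 3/0.443478 = 6.7647

HM = 6.7647


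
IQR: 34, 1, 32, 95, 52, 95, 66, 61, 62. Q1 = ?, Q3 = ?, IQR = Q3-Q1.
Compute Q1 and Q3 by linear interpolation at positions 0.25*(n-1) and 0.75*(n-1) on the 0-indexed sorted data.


Sorted: 1, 32, 34, 52, 61, 62, 66, 95, 95
Q1 (25th %ile) = 34.0000
Q3 (75th %ile) = 66.0000
IQR = 66.0000 - 34.0000 = 32.0000

IQR = 32.0000


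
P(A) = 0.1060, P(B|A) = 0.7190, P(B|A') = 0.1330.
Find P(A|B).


P(B) = P(B|A)*P(A) + P(B|A')*P(A')
= 0.7190*0.1060 + 0.1330*0.8940
= 0.076214 + 0.118902 = 0.195116
P(A|B) = 0.076214/0.195116 = 0.3906

P(A|B) = 0.3906


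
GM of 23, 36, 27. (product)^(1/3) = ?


Product = 23 × 36 × 27 = 22356
GM = 22356^(1/3) = 28.1707

GM = 28.1707


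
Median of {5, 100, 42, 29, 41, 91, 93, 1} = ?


Sorted: 1, 5, 29, 41, 42, 91, 93, 100
n = 8 (even)
Middle values: 41 and 42
Median = (41+42)/2 = 41.5000

Median = 41.5000


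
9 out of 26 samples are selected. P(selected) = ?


P = 9/26 = 0.3462

P = 0.3462


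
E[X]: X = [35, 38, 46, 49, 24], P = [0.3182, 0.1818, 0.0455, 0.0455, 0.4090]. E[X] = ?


E[X] = 35*0.3182 + 38*0.1818 + 46*0.0455 + 49*0.0455 + 24*0.4090
= 11.1370 + 6.9084 + 2.0930 + 2.2295 + 9.8160
= 32.1839

E[X] = 32.1839


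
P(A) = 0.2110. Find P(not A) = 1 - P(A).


P(not A) = 1 - 0.2110 = 0.7890

P(not A) = 0.7890


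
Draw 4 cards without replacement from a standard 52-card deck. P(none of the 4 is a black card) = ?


P(no black cards) = (26/52) × (25/51) × (24/50) × (23/49)
= 0.0552

P = 0.0552


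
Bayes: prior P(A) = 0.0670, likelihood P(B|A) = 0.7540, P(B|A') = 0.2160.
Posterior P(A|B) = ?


P(B) = P(B|A)*P(A) + P(B|A')*P(A')
= 0.7540*0.0670 + 0.2160*0.9330
= 0.050518 + 0.201528 = 0.252046
P(A|B) = 0.050518/0.252046 = 0.2004

P(A|B) = 0.2004


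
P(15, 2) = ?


P(15,2) = 15!/13!
= 1307674368000/6227020800
= 210

P(15,2) = 210


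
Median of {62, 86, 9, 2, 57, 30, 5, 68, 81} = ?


Sorted: 2, 5, 9, 30, 57, 62, 68, 81, 86
n = 9 (odd)
Middle value = 57

Median = 57


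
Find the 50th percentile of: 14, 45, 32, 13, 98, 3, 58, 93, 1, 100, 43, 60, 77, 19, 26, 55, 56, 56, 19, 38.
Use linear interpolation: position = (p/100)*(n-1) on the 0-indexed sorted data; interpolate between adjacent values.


Sorted: 1, 3, 13, 14, 19, 19, 26, 32, 38, 43, 45, 55, 56, 56, 58, 60, 77, 93, 98, 100
n = 20
Index = 50/100 * 19 = 9.5000
Lower = data[9] = 43, Upper = data[10] = 45
P50 = 43 + 0.5000*(2) = 44.0000

P50 = 44.0000


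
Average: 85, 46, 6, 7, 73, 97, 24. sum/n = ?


Sum = 85 + 46 + 6 + 7 + 73 + 97 + 24 = 338
n = 7
Mean = 338/7 = 48.2857

Mean = 48.2857


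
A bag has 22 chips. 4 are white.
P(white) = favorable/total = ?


P = 4/22 = 0.1818

P = 0.1818


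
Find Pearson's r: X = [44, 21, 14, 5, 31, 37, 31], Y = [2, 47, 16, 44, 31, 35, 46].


Mean X = 26.1429, Mean Y = 31.5714
SD X = 12.563309, SD Y = 15.719480
Cov = -82.367347
r = -82.367347/(12.563309*15.719480) = -0.4171

r = -0.4171


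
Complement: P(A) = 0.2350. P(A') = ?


P(not A) = 1 - 0.2350 = 0.7650

P(not A) = 0.7650


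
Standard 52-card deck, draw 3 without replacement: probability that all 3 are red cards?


P(all red cards) = (26/52) × (25/51) × (24/50)
= 0.1176

P = 0.1176


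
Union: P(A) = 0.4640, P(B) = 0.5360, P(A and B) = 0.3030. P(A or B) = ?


P(A∪B) = 0.4640 + 0.5360 - 0.3030
= 1.0000 - 0.3030
= 0.6970

P(A∪B) = 0.6970


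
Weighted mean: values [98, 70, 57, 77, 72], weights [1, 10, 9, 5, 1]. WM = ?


Numerator = 98*1 + 70*10 + 57*9 + 77*5 + 72*1 = 1768
Denominator = 1 + 10 + 9 + 5 + 1 = 26
WM = 1768/26 = 68.0000

WM = 68.0000


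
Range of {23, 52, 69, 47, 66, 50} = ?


Max = 69, Min = 23
Range = 69 - 23 = 46

Range = 46


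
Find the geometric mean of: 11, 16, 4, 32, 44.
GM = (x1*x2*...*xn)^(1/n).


Product = 11 × 16 × 4 × 32 × 44 = 991232
GM = 991232^(1/5) = 15.8210

GM = 15.8210


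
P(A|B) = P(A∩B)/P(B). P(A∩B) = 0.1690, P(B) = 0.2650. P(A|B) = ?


P(A|B) = 0.1690/0.2650 = 0.6377

P(A|B) = 0.6377


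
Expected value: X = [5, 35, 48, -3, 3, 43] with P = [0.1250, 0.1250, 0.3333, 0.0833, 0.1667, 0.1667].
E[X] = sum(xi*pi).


E[X] = 5*0.1250 + 35*0.1250 + 48*0.3333 - 3*0.0833 + 3*0.1667 + 43*0.1667
= 0.6250 + 4.3750 + 15.9984 - 0.2499 + 0.5001 + 7.1681
= 28.4167

E[X] = 28.4167


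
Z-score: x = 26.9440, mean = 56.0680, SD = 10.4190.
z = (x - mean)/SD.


z = (26.9440 - 56.0680)/10.4190
= -29.1240/10.4190
= -2.7953

z = -2.7953


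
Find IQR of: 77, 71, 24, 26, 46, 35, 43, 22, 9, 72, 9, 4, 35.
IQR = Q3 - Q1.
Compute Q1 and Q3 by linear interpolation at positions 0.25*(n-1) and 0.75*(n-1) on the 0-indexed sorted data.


Sorted: 4, 9, 9, 22, 24, 26, 35, 35, 43, 46, 71, 72, 77
Q1 (25th %ile) = 22.0000
Q3 (75th %ile) = 46.0000
IQR = 46.0000 - 22.0000 = 24.0000

IQR = 24.0000


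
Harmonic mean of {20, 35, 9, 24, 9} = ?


Sum of reciprocals = 1/20 + 1/35 + 1/9 + 1/24 + 1/9 = 0.342460
HM = 5/0.342460 = 14.6002

HM = 14.6002


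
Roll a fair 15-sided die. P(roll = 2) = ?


Favorable outcomes (roll = 2): 1
Total outcomes = 15
P = 1/15 = 0.0667

P = 0.0667


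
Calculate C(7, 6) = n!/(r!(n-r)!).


C(7,6) = 7!/(6! × 1!)
= 5040/(720 × 1)
= 7

C(7,6) = 7


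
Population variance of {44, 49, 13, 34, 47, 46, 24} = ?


Mean = 36.7143
Squared deviations: 53.0816, 150.9388, 562.3673, 7.3673, 105.7959, 86.2245, 161.6531
Sum = 1127.4286
Variance = 1127.4286/7 = 161.0612

Variance = 161.0612


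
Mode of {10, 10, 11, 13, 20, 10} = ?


Frequencies: 10:3, 11:1, 13:1, 20:1
Max frequency = 3
Mode = 10

Mode = 10


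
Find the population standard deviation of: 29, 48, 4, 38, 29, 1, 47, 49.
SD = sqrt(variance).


Mean = 30.6250
Variance = 319.2344
SD = sqrt(319.2344) = 17.8671

SD = 17.8671


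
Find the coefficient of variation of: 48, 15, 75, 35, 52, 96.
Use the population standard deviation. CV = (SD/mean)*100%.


Mean = 53.5000
SD = 26.2218
CV = (26.2218/53.5000)*100 = 49.0127%

CV = 49.0127%


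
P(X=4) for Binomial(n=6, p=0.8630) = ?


C(6,4) = 15
p^4 = 0.554681
(1-p)^2 = 0.018769
P = 15 * 0.554681 * 0.018769 = 0.1562

P(X=4) = 0.1562


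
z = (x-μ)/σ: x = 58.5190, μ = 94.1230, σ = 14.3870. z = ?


z = (58.5190 - 94.1230)/14.3870
= -35.6040/14.3870
= -2.4747

z = -2.4747


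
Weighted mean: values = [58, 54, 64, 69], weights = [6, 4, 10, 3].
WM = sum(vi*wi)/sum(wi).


Numerator = 58*6 + 54*4 + 64*10 + 69*3 = 1411
Denominator = 6 + 4 + 10 + 3 = 23
WM = 1411/23 = 61.3478

WM = 61.3478


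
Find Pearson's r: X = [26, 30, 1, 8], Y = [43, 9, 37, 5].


Mean X = 16.2500, Mean Y = 23.5000
SD X = 12.090802, SD Y = 16.695808
Cov = -15.625000
r = -15.625000/(12.090802*16.695808) = -0.0774

r = -0.0774


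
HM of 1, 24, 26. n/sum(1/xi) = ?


Sum of reciprocals = 1/1 + 1/24 + 1/26 = 1.080128
HM = 3/1.080128 = 2.7774

HM = 2.7774


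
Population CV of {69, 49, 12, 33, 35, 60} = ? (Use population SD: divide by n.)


Mean = 43.0000
SD = 18.8237
CV = (18.8237/43.0000)*100 = 43.7761%

CV = 43.7761%


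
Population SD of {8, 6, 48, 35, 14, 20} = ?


Mean = 21.8333
Variance = 227.4722
SD = sqrt(227.4722) = 15.0822

SD = 15.0822


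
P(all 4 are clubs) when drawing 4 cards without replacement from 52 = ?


P(all clubs) = (13/52) × (12/51) × (11/50) × (10/49)
= 0.0026

P = 0.0026


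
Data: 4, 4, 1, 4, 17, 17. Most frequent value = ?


Frequencies: 1:1, 4:3, 17:2
Max frequency = 3
Mode = 4

Mode = 4


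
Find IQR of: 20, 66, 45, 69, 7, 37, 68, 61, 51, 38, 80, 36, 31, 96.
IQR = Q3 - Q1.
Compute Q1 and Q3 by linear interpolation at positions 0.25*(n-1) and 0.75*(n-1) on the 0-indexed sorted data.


Sorted: 7, 20, 31, 36, 37, 38, 45, 51, 61, 66, 68, 69, 80, 96
Q1 (25th %ile) = 36.2500
Q3 (75th %ile) = 67.5000
IQR = 67.5000 - 36.2500 = 31.2500

IQR = 31.2500


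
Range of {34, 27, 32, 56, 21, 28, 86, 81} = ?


Max = 86, Min = 21
Range = 86 - 21 = 65

Range = 65


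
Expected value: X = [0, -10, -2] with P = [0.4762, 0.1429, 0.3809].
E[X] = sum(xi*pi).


E[X] = 0*0.4762 - 10*0.1429 - 2*0.3809
= 0 - 1.4290 - 0.7618
= -2.1908

E[X] = -2.1908


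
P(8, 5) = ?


P(8,5) = 8!/3!
= 40320/6
= 6720

P(8,5) = 6720


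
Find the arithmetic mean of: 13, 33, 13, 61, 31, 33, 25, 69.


Sum = 13 + 33 + 13 + 61 + 31 + 33 + 25 + 69 = 278
n = 8
Mean = 278/8 = 34.7500

Mean = 34.7500


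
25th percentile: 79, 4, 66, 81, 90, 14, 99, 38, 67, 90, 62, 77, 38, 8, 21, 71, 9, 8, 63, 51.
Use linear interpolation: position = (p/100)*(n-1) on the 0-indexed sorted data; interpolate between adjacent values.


Sorted: 4, 8, 8, 9, 14, 21, 38, 38, 51, 62, 63, 66, 67, 71, 77, 79, 81, 90, 90, 99
n = 20
Index = 25/100 * 19 = 4.7500
Lower = data[4] = 14, Upper = data[5] = 21
P25 = 14 + 0.7500*(7) = 19.2500

P25 = 19.2500


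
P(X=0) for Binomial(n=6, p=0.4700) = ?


C(6,0) = 1
p^0 = 1.000000
(1-p)^6 = 0.022164
P = 1 * 1.000000 * 0.022164 = 0.0222

P(X=0) = 0.0222


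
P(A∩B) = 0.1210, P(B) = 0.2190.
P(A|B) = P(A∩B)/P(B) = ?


P(A|B) = 0.1210/0.2190 = 0.5525

P(A|B) = 0.5525


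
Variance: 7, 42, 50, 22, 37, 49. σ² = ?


Mean = 34.5000
Squared deviations: 756.2500, 56.2500, 240.2500, 156.2500, 6.2500, 210.2500
Sum = 1425.5000
Variance = 1425.5000/6 = 237.5833

Variance = 237.5833


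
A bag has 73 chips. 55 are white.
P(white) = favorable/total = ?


P = 55/73 = 0.7534

P = 0.7534


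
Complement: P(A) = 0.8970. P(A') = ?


P(not A) = 1 - 0.8970 = 0.1030

P(not A) = 0.1030


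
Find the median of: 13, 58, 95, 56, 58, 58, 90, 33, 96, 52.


Sorted: 13, 33, 52, 56, 58, 58, 58, 90, 95, 96
n = 10 (even)
Middle values: 58 and 58
Median = (58+58)/2 = 58.0000

Median = 58.0000


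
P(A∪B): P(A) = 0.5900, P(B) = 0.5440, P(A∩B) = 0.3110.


P(A∪B) = 0.5900 + 0.5440 - 0.3110
= 1.1340 - 0.3110
= 0.8230

P(A∪B) = 0.8230


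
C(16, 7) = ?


C(16,7) = 16!/(7! × 9!)
= 20922789888000/(5040 × 362880)
= 11440

C(16,7) = 11440


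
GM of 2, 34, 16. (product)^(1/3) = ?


Product = 2 × 34 × 16 = 1088
GM = 1088^(1/3) = 10.2851

GM = 10.2851


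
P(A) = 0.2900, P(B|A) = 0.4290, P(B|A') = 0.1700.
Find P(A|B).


P(B) = P(B|A)*P(A) + P(B|A')*P(A')
= 0.4290*0.2900 + 0.1700*0.7100
= 0.124410 + 0.120700 = 0.245110
P(A|B) = 0.124410/0.245110 = 0.5076

P(A|B) = 0.5076


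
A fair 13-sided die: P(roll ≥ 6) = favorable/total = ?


Favorable outcomes (roll ≥ 6): 8
Total outcomes = 13
P = 8/13 = 0.6154

P = 0.6154


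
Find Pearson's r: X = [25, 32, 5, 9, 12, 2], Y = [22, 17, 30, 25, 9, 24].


Mean X = 14.1667, Mean Y = 21.1667
SD X = 10.792230, SD Y = 6.668750
Cov = -29.027778
r = -29.027778/(10.792230*6.668750) = -0.4033

r = -0.4033


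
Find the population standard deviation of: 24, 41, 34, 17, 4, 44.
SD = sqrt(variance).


Mean = 27.3333
Variance = 195.2222
SD = sqrt(195.2222) = 13.9722

SD = 13.9722


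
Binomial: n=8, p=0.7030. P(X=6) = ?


C(8,6) = 28
p^6 = 0.120707
(1-p)^2 = 0.088209
P = 28 * 0.120707 * 0.088209 = 0.2981

P(X=6) = 0.2981


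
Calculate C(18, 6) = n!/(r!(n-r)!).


C(18,6) = 18!/(6! × 12!)
= 6402373705728000/(720 × 479001600)
= 18564

C(18,6) = 18564


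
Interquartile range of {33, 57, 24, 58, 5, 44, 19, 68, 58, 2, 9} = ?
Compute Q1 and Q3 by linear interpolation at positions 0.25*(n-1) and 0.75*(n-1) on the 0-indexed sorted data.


Sorted: 2, 5, 9, 19, 24, 33, 44, 57, 58, 58, 68
Q1 (25th %ile) = 14.0000
Q3 (75th %ile) = 57.5000
IQR = 57.5000 - 14.0000 = 43.5000

IQR = 43.5000


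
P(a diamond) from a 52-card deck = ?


13 diamonds in 52 cards
P = 13/52 = 0.2500

P = 0.2500


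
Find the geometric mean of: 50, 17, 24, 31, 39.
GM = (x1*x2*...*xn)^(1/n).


Product = 50 × 17 × 24 × 31 × 39 = 24663600
GM = 24663600^(1/5) = 30.0892

GM = 30.0892


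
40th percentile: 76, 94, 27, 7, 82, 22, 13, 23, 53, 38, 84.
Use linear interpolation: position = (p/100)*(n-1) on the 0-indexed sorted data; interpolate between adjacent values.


Sorted: 7, 13, 22, 23, 27, 38, 53, 76, 82, 84, 94
n = 11
Index = 40/100 * 10 = 4.0000
Lower = data[4] = 27, Upper = data[5] = 38
P40 = 27 + 0*(11) = 27.0000

P40 = 27.0000


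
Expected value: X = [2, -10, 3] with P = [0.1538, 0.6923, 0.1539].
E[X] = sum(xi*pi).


E[X] = 2*0.1538 - 10*0.6923 + 3*0.1539
= 0.3076 - 6.9230 + 0.4617
= -6.1537

E[X] = -6.1537


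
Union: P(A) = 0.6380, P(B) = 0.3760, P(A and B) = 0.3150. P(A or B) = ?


P(A∪B) = 0.6380 + 0.3760 - 0.3150
= 1.0140 - 0.3150
= 0.6990

P(A∪B) = 0.6990


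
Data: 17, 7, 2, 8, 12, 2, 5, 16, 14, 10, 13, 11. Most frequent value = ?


Frequencies: 2:2, 5:1, 7:1, 8:1, 10:1, 11:1, 12:1, 13:1, 14:1, 16:1, 17:1
Max frequency = 2
Mode = 2

Mode = 2


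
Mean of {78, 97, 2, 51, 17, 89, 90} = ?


Sum = 78 + 97 + 2 + 51 + 17 + 89 + 90 = 424
n = 7
Mean = 424/7 = 60.5714

Mean = 60.5714


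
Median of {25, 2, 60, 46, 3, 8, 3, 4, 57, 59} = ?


Sorted: 2, 3, 3, 4, 8, 25, 46, 57, 59, 60
n = 10 (even)
Middle values: 8 and 25
Median = (8+25)/2 = 16.5000

Median = 16.5000


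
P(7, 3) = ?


P(7,3) = 7!/4!
= 5040/24
= 210

P(7,3) = 210


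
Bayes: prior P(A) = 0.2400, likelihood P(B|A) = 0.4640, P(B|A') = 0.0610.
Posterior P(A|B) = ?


P(B) = P(B|A)*P(A) + P(B|A')*P(A')
= 0.4640*0.2400 + 0.0610*0.7600
= 0.111360 + 0.046360 = 0.157720
P(A|B) = 0.111360/0.157720 = 0.7061

P(A|B) = 0.7061


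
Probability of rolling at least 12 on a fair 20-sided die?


Favorable outcomes (roll ≥ 12): 9
Total outcomes = 20
P = 9/20 = 0.4500

P = 0.4500


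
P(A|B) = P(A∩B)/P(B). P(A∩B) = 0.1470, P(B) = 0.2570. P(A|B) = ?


P(A|B) = 0.1470/0.2570 = 0.5720

P(A|B) = 0.5720


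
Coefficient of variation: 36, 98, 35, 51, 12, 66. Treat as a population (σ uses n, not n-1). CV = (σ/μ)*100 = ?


Mean = 49.6667
SD = 27.1580
CV = (27.1580/49.6667)*100 = 54.6805%

CV = 54.6805%


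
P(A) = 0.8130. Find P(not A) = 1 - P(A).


P(not A) = 1 - 0.8130 = 0.1870

P(not A) = 0.1870


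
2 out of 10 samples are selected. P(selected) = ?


P = 2/10 = 0.2000

P = 0.2000


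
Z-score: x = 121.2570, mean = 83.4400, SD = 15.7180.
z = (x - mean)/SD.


z = (121.2570 - 83.4400)/15.7180
= 37.8170/15.7180
= 2.4060

z = 2.4060


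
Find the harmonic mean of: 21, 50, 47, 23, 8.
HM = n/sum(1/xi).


Sum of reciprocals = 1/21 + 1/50 + 1/47 + 1/23 + 1/8 = 0.257374
HM = 5/0.257374 = 19.4270

HM = 19.4270


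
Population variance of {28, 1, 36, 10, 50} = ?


Mean = 25.0000
Squared deviations: 9.0000, 576.0000, 121.0000, 225.0000, 625.0000
Sum = 1556.0000
Variance = 1556.0000/5 = 311.2000

Variance = 311.2000


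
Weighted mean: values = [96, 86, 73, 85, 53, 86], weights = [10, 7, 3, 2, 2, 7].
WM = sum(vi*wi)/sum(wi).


Numerator = 96*10 + 86*7 + 73*3 + 85*2 + 53*2 + 86*7 = 2659
Denominator = 10 + 7 + 3 + 2 + 2 + 7 = 31
WM = 2659/31 = 85.7742

WM = 85.7742


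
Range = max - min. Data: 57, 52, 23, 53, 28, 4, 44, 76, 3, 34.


Max = 76, Min = 3
Range = 76 - 3 = 73

Range = 73


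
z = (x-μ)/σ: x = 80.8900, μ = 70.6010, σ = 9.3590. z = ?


z = (80.8900 - 70.6010)/9.3590
= 10.2890/9.3590
= 1.0994

z = 1.0994


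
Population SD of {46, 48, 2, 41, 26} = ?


Mean = 32.6000
Variance = 293.4400
SD = sqrt(293.4400) = 17.1301

SD = 17.1301


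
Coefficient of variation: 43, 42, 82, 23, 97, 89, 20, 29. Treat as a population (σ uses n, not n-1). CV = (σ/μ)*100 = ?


Mean = 53.1250
SD = 29.2807
CV = (29.2807/53.1250)*100 = 55.1166%

CV = 55.1166%


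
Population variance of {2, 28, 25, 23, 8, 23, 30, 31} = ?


Mean = 21.2500
Squared deviations: 370.5625, 45.5625, 14.0625, 3.0625, 175.5625, 3.0625, 76.5625, 95.0625
Sum = 783.5000
Variance = 783.5000/8 = 97.9375

Variance = 97.9375


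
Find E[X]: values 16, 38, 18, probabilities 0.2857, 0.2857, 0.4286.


E[X] = 16*0.2857 + 38*0.2857 + 18*0.4286
= 4.5712 + 10.8566 + 7.7148
= 23.1426

E[X] = 23.1426


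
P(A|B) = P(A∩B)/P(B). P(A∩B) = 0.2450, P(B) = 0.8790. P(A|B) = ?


P(A|B) = 0.2450/0.8790 = 0.2787

P(A|B) = 0.2787


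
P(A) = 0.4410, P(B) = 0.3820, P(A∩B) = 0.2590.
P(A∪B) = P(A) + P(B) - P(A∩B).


P(A∪B) = 0.4410 + 0.3820 - 0.2590
= 0.8230 - 0.2590
= 0.5640

P(A∪B) = 0.5640


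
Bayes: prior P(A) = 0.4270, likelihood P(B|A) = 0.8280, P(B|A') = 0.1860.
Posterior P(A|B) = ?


P(B) = P(B|A)*P(A) + P(B|A')*P(A')
= 0.8280*0.4270 + 0.1860*0.5730
= 0.353556 + 0.106578 = 0.460134
P(A|B) = 0.353556/0.460134 = 0.7684

P(A|B) = 0.7684


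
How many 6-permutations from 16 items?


P(16,6) = 16!/10!
= 20922789888000/3628800
= 5765760

P(16,6) = 5765760


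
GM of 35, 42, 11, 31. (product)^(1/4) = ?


Product = 35 × 42 × 11 × 31 = 501270
GM = 501270^(1/4) = 26.6083

GM = 26.6083


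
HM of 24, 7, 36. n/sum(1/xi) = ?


Sum of reciprocals = 1/24 + 1/7 + 1/36 = 0.212302
HM = 3/0.212302 = 14.1308

HM = 14.1308


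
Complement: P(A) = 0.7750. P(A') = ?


P(not A) = 1 - 0.7750 = 0.2250

P(not A) = 0.2250


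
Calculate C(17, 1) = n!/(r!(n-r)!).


C(17,1) = 17!/(1! × 16!)
= 355687428096000/(1 × 20922789888000)
= 17

C(17,1) = 17


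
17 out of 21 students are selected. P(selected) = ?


P = 17/21 = 0.8095

P = 0.8095


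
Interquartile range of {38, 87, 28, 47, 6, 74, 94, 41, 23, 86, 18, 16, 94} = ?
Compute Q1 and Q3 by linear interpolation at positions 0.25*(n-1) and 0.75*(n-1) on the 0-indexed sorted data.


Sorted: 6, 16, 18, 23, 28, 38, 41, 47, 74, 86, 87, 94, 94
Q1 (25th %ile) = 23.0000
Q3 (75th %ile) = 86.0000
IQR = 86.0000 - 23.0000 = 63.0000

IQR = 63.0000


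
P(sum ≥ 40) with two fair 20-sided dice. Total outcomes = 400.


Total outcomes = 20×20 = 400
Favorable (sum ≥ 40): 1
P = 1/400 = 0.0025

P = 0.0025


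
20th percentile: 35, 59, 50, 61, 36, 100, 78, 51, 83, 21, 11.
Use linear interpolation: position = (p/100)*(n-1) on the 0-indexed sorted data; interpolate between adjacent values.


Sorted: 11, 21, 35, 36, 50, 51, 59, 61, 78, 83, 100
n = 11
Index = 20/100 * 10 = 2.0000
Lower = data[2] = 35, Upper = data[3] = 36
P20 = 35 + 0*(1) = 35.0000

P20 = 35.0000


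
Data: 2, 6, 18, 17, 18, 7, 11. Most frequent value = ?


Frequencies: 2:1, 6:1, 7:1, 11:1, 17:1, 18:2
Max frequency = 2
Mode = 18

Mode = 18


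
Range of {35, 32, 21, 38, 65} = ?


Max = 65, Min = 21
Range = 65 - 21 = 44

Range = 44


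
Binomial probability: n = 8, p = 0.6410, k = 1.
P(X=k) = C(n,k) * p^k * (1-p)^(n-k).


C(8,1) = 8
p^1 = 0.641000
(1-p)^7 = 0.000769
P = 8 * 0.641000 * 0.000769 = 0.0039

P(X=1) = 0.0039


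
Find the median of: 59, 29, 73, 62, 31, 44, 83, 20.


Sorted: 20, 29, 31, 44, 59, 62, 73, 83
n = 8 (even)
Middle values: 44 and 59
Median = (44+59)/2 = 51.5000

Median = 51.5000


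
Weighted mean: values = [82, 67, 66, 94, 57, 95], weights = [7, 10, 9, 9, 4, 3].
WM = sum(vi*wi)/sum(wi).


Numerator = 82*7 + 67*10 + 66*9 + 94*9 + 57*4 + 95*3 = 3197
Denominator = 7 + 10 + 9 + 9 + 4 + 3 = 42
WM = 3197/42 = 76.1190

WM = 76.1190


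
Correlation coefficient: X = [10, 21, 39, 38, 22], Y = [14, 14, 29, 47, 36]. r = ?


Mean X = 26.0000, Mean Y = 28.0000
SD X = 11.045361, SD Y = 12.790622
Cov = 100.600000
r = 100.600000/(11.045361*12.790622) = 0.7121

r = 0.7121


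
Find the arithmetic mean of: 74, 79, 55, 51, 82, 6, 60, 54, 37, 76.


Sum = 74 + 79 + 55 + 51 + 82 + 6 + 60 + 54 + 37 + 76 = 574
n = 10
Mean = 574/10 = 57.4000

Mean = 57.4000


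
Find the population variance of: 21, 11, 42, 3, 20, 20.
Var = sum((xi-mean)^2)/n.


Mean = 19.5000
Squared deviations: 2.2500, 72.2500, 506.2500, 272.2500, 0.2500, 0.2500
Sum = 853.5000
Variance = 853.5000/6 = 142.2500

Variance = 142.2500


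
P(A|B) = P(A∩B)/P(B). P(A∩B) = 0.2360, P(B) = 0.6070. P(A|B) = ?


P(A|B) = 0.2360/0.6070 = 0.3888

P(A|B) = 0.3888


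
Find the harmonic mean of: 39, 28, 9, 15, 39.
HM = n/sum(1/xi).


Sum of reciprocals = 1/39 + 1/28 + 1/9 + 1/15 + 1/39 = 0.264774
HM = 5/0.264774 = 18.8840

HM = 18.8840


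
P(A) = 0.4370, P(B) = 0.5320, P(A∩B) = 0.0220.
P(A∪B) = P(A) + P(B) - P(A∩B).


P(A∪B) = 0.4370 + 0.5320 - 0.0220
= 0.9690 - 0.0220
= 0.9470

P(A∪B) = 0.9470


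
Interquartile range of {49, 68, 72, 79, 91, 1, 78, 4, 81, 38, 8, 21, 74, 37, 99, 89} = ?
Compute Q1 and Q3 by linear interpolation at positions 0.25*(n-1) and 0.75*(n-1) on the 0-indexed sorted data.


Sorted: 1, 4, 8, 21, 37, 38, 49, 68, 72, 74, 78, 79, 81, 89, 91, 99
Q1 (25th %ile) = 33.0000
Q3 (75th %ile) = 79.5000
IQR = 79.5000 - 33.0000 = 46.5000

IQR = 46.5000


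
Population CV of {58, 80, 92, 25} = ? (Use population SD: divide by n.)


Mean = 63.7500
SD = 25.4792
CV = (25.4792/63.7500)*100 = 39.9673%

CV = 39.9673%


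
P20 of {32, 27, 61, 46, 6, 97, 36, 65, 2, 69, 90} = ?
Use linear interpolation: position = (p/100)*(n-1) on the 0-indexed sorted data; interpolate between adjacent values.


Sorted: 2, 6, 27, 32, 36, 46, 61, 65, 69, 90, 97
n = 11
Index = 20/100 * 10 = 2.0000
Lower = data[2] = 27, Upper = data[3] = 32
P20 = 27 + 0*(5) = 27.0000

P20 = 27.0000


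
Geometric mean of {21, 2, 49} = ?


Product = 21 × 2 × 49 = 2058
GM = 2058^(1/3) = 12.7198

GM = 12.7198


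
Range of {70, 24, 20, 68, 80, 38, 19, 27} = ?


Max = 80, Min = 19
Range = 80 - 19 = 61

Range = 61


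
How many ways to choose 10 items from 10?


C(10,10) = 10!/(10! × 0!)
= 3628800/(3628800 × 1)
= 1

C(10,10) = 1


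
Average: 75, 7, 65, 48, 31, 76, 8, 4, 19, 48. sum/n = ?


Sum = 75 + 7 + 65 + 48 + 31 + 76 + 8 + 4 + 19 + 48 = 381
n = 10
Mean = 381/10 = 38.1000

Mean = 38.1000


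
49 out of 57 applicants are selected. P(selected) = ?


P = 49/57 = 0.8596

P = 0.8596


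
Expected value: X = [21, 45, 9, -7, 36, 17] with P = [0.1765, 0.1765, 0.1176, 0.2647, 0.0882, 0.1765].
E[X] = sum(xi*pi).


E[X] = 21*0.1765 + 45*0.1765 + 9*0.1176 - 7*0.2647 + 36*0.0882 + 17*0.1765
= 3.7065 + 7.9425 + 1.0584 - 1.8529 + 3.1752 + 3.0005
= 17.0302

E[X] = 17.0302


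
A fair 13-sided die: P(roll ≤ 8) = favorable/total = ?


Favorable outcomes (roll ≤ 8): 8
Total outcomes = 13
P = 8/13 = 0.6154

P = 0.6154


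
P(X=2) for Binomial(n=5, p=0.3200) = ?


C(5,2) = 10
p^2 = 0.102400
(1-p)^3 = 0.314432
P = 10 * 0.102400 * 0.314432 = 0.3220

P(X=2) = 0.3220


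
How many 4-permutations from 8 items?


P(8,4) = 8!/4!
= 40320/24
= 1680

P(8,4) = 1680


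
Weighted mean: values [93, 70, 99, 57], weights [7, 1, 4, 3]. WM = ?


Numerator = 93*7 + 70*1 + 99*4 + 57*3 = 1288
Denominator = 7 + 1 + 4 + 3 = 15
WM = 1288/15 = 85.8667

WM = 85.8667


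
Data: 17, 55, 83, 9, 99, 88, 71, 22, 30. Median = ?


Sorted: 9, 17, 22, 30, 55, 71, 83, 88, 99
n = 9 (odd)
Middle value = 55

Median = 55


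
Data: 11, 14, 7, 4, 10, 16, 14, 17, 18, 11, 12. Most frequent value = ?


Frequencies: 4:1, 7:1, 10:1, 11:2, 12:1, 14:2, 16:1, 17:1, 18:1
Max frequency = 2
Mode = 11, 14

Mode = 11, 14


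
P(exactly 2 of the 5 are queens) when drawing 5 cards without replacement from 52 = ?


Hypergeometric: P(X=2) = C(4,2)·C(48,3) / C(52,5)
= 6 × 17296 / 2598960
= 103776/2598960 = 0.0399

P = 0.0399


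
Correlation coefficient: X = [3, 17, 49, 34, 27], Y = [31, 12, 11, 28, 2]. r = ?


Mean X = 26.0000, Mean Y = 16.8000
SD X = 15.517732, SD Y = 10.979982
Cov = -68.400000
r = -68.400000/(15.517732*10.979982) = -0.4014

r = -0.4014


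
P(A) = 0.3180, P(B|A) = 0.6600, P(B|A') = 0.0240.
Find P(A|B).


P(B) = P(B|A)*P(A) + P(B|A')*P(A')
= 0.6600*0.3180 + 0.0240*0.6820
= 0.209880 + 0.016368 = 0.226248
P(A|B) = 0.209880/0.226248 = 0.9277

P(A|B) = 0.9277


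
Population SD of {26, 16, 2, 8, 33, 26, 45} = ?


Mean = 22.2857
Variance = 187.6327
SD = sqrt(187.6327) = 13.6979

SD = 13.6979


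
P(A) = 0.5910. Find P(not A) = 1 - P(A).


P(not A) = 1 - 0.5910 = 0.4090

P(not A) = 0.4090


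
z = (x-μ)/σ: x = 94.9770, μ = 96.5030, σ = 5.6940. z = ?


z = (94.9770 - 96.5030)/5.6940
= -1.5260/5.6940
= -0.2680

z = -0.2680


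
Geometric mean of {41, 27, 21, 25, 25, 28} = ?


Product = 41 × 27 × 21 × 25 × 25 × 28 = 406822500
GM = 406822500^(1/6) = 27.2208

GM = 27.2208


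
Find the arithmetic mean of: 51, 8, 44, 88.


Sum = 51 + 8 + 44 + 88 = 191
n = 4
Mean = 191/4 = 47.7500

Mean = 47.7500


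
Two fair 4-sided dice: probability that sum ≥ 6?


Total outcomes = 4×4 = 16
Favorable (sum ≥ 6): 6
P = 6/16 = 0.3750

P = 0.3750


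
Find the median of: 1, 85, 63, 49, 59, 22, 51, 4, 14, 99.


Sorted: 1, 4, 14, 22, 49, 51, 59, 63, 85, 99
n = 10 (even)
Middle values: 49 and 51
Median = (49+51)/2 = 50.0000

Median = 50.0000


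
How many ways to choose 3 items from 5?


C(5,3) = 5!/(3! × 2!)
= 120/(6 × 2)
= 10

C(5,3) = 10


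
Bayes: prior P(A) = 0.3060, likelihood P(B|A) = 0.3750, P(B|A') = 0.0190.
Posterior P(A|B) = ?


P(B) = P(B|A)*P(A) + P(B|A')*P(A')
= 0.3750*0.3060 + 0.0190*0.6940
= 0.114750 + 0.013186 = 0.127936
P(A|B) = 0.114750/0.127936 = 0.8969

P(A|B) = 0.8969


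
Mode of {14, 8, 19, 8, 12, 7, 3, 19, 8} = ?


Frequencies: 3:1, 7:1, 8:3, 12:1, 14:1, 19:2
Max frequency = 3
Mode = 8

Mode = 8


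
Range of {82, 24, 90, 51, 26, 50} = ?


Max = 90, Min = 24
Range = 90 - 24 = 66

Range = 66


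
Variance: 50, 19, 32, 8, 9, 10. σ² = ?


Mean = 21.3333
Squared deviations: 821.7778, 5.4444, 113.7778, 177.7778, 152.1111, 128.4444
Sum = 1399.3333
Variance = 1399.3333/6 = 233.2222

Variance = 233.2222


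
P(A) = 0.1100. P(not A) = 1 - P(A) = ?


P(not A) = 1 - 0.1100 = 0.8900

P(not A) = 0.8900


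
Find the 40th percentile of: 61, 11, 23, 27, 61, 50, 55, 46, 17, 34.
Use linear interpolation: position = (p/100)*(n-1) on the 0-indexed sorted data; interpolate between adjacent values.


Sorted: 11, 17, 23, 27, 34, 46, 50, 55, 61, 61
n = 10
Index = 40/100 * 9 = 3.6000
Lower = data[3] = 27, Upper = data[4] = 34
P40 = 27 + 0.6000*(7) = 31.2000

P40 = 31.2000


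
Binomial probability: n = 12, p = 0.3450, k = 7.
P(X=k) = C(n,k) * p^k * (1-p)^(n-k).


C(12,7) = 792
p^7 = 0.000582
(1-p)^5 = 0.120561
P = 792 * 0.000582 * 0.120561 = 0.0555

P(X=7) = 0.0555


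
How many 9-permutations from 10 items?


P(10,9) = 10!/1!
= 3628800/1
= 3628800

P(10,9) = 3628800


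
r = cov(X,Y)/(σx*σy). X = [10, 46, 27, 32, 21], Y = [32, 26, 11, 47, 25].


Mean X = 27.2000, Mean Y = 28.2000
SD X = 11.923087, SD Y = 11.651609
Cov = 1.360000
r = 1.360000/(11.923087*11.651609) = 0.0098

r = 0.0098


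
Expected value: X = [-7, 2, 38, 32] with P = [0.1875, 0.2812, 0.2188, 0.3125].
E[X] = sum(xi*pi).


E[X] = -7*0.1875 + 2*0.2812 + 38*0.2188 + 32*0.3125
= -1.3125 + 0.5624 + 8.3144 + 10.0000
= 17.5643

E[X] = 17.5643


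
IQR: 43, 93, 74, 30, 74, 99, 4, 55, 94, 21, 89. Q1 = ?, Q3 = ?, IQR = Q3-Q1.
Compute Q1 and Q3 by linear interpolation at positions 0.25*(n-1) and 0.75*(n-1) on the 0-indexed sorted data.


Sorted: 4, 21, 30, 43, 55, 74, 74, 89, 93, 94, 99
Q1 (25th %ile) = 36.5000
Q3 (75th %ile) = 91.0000
IQR = 91.0000 - 36.5000 = 54.5000

IQR = 54.5000


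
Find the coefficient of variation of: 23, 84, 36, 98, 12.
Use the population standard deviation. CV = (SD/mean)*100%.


Mean = 50.6000
SD = 34.1385
CV = (34.1385/50.6000)*100 = 67.4675%

CV = 67.4675%


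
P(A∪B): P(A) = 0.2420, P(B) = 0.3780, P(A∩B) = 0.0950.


P(A∪B) = 0.2420 + 0.3780 - 0.0950
= 0.6200 - 0.0950
= 0.5250

P(A∪B) = 0.5250


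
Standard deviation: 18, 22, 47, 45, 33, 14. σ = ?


Mean = 29.8333
Variance = 164.4722
SD = sqrt(164.4722) = 12.8247

SD = 12.8247


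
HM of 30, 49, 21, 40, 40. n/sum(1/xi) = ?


Sum of reciprocals = 1/30 + 1/49 + 1/21 + 1/40 + 1/40 = 0.151361
HM = 5/0.151361 = 33.0337

HM = 33.0337


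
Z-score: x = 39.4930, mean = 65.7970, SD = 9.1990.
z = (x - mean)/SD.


z = (39.4930 - 65.7970)/9.1990
= -26.3040/9.1990
= -2.8594

z = -2.8594


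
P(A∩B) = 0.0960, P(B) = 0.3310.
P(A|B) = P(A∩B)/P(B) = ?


P(A|B) = 0.0960/0.3310 = 0.2900

P(A|B) = 0.2900


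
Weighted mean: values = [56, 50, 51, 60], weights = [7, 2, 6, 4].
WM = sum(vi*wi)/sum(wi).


Numerator = 56*7 + 50*2 + 51*6 + 60*4 = 1038
Denominator = 7 + 2 + 6 + 4 = 19
WM = 1038/19 = 54.6316

WM = 54.6316


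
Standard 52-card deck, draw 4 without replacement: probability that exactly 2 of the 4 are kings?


Hypergeometric: P(X=2) = C(4,2)·C(48,2) / C(52,4)
= 6 × 1128 / 270725
= 6768/270725 = 0.0250

P = 0.0250


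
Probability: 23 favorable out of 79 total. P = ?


P = 23/79 = 0.2911

P = 0.2911


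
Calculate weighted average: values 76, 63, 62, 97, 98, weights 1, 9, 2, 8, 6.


Numerator = 76*1 + 63*9 + 62*2 + 97*8 + 98*6 = 2131
Denominator = 1 + 9 + 2 + 8 + 6 = 26
WM = 2131/26 = 81.9615

WM = 81.9615


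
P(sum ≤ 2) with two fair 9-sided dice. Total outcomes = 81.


Total outcomes = 9×9 = 81
Favorable (sum ≤ 2): 1
P = 1/81 = 0.0123

P = 0.0123


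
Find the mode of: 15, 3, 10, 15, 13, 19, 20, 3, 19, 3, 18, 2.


Frequencies: 2:1, 3:3, 10:1, 13:1, 15:2, 18:1, 19:2, 20:1
Max frequency = 3
Mode = 3

Mode = 3


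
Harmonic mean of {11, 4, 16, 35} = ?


Sum of reciprocals = 1/11 + 1/4 + 1/16 + 1/35 = 0.431981
HM = 4/0.431981 = 9.2597

HM = 9.2597


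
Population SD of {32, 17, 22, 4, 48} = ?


Mean = 24.6000
Variance = 218.2400
SD = sqrt(218.2400) = 14.7729

SD = 14.7729


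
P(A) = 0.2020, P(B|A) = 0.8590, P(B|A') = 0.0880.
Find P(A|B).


P(B) = P(B|A)*P(A) + P(B|A')*P(A')
= 0.8590*0.2020 + 0.0880*0.7980
= 0.173518 + 0.070224 = 0.243742
P(A|B) = 0.173518/0.243742 = 0.7119

P(A|B) = 0.7119


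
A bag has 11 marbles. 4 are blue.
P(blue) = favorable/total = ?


P = 4/11 = 0.3636

P = 0.3636


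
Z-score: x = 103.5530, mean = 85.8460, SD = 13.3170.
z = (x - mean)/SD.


z = (103.5530 - 85.8460)/13.3170
= 17.7070/13.3170
= 1.3297

z = 1.3297


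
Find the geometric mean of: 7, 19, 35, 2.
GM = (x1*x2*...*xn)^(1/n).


Product = 7 × 19 × 35 × 2 = 9310
GM = 9310^(1/4) = 9.8228

GM = 9.8228


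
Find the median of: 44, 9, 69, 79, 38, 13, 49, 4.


Sorted: 4, 9, 13, 38, 44, 49, 69, 79
n = 8 (even)
Middle values: 38 and 44
Median = (38+44)/2 = 41.0000

Median = 41.0000


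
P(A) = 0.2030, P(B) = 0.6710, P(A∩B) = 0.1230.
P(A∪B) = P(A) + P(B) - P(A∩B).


P(A∪B) = 0.2030 + 0.6710 - 0.1230
= 0.8740 - 0.1230
= 0.7510

P(A∪B) = 0.7510


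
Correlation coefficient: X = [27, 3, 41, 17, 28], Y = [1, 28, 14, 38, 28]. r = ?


Mean X = 23.2000, Mean Y = 21.8000
SD X = 12.655434, SD Y = 12.905813
Cov = -82.760000
r = -82.760000/(12.655434*12.905813) = -0.5067

r = -0.5067


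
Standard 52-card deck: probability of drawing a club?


13 clubs in 52 cards
P = 13/52 = 0.2500

P = 0.2500


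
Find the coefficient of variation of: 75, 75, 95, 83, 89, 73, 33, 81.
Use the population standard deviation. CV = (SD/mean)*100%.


Mean = 75.5000
SD = 17.5428
CV = (17.5428/75.5000)*100 = 23.2355%

CV = 23.2355%


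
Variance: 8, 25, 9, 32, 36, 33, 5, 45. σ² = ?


Mean = 24.1250
Squared deviations: 260.0156, 0.7656, 228.7656, 62.0156, 141.0156, 78.7656, 365.7656, 435.7656
Sum = 1572.8750
Variance = 1572.8750/8 = 196.6094

Variance = 196.6094


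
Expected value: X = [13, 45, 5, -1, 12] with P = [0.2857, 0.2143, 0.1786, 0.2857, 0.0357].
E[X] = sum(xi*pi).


E[X] = 13*0.2857 + 45*0.2143 + 5*0.1786 - 1*0.2857 + 12*0.0357
= 3.7141 + 9.6435 + 0.8930 - 0.2857 + 0.4284
= 14.3933

E[X] = 14.3933


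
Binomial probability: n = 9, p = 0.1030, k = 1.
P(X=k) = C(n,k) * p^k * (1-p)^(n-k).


C(9,1) = 9
p^1 = 0.103000
(1-p)^8 = 0.419121
P = 9 * 0.103000 * 0.419121 = 0.3885

P(X=1) = 0.3885


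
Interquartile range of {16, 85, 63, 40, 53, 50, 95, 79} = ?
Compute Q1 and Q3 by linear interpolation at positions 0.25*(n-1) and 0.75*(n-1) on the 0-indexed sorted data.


Sorted: 16, 40, 50, 53, 63, 79, 85, 95
Q1 (25th %ile) = 47.5000
Q3 (75th %ile) = 80.5000
IQR = 80.5000 - 47.5000 = 33.0000

IQR = 33.0000


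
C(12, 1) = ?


C(12,1) = 12!/(1! × 11!)
= 479001600/(1 × 39916800)
= 12

C(12,1) = 12


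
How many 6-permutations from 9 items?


P(9,6) = 9!/3!
= 362880/6
= 60480

P(9,6) = 60480


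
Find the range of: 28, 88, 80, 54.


Max = 88, Min = 28
Range = 88 - 28 = 60

Range = 60
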